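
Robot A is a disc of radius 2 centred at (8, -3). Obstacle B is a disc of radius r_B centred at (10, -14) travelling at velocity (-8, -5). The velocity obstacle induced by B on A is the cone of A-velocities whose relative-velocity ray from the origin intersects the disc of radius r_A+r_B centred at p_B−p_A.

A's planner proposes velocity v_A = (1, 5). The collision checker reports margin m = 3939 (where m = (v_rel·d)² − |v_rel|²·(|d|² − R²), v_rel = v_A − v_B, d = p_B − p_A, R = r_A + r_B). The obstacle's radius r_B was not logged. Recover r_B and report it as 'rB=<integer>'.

m = 3939
d = (2, -11);  v_rel = (9, 10),  |v_rel|² = 181
v_rel×d = (9)·(-11) − (10)·(2) = -119
since m = R²·181 − (-119)²:  R² = (14161 + 3939) / 181 = 100
R = √100 = 10  ⇒  r_B = 10 − 2 = 8

rB=8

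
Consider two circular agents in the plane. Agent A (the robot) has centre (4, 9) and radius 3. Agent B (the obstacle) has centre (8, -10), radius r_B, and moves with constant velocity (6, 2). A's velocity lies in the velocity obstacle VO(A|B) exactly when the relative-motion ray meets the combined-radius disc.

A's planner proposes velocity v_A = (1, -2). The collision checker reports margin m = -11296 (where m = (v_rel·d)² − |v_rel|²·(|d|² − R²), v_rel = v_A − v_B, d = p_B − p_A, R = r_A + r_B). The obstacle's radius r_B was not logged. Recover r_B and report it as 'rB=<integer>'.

m = -11296
d = (4, -19);  v_rel = (-5, -4),  |v_rel|² = 41
v_rel×d = (-5)·(-19) − (-4)·(4) = 111
since m = R²·41 − 111²:  R² = (12321 + -11296) / 41 = 25
R = √25 = 5  ⇒  r_B = 5 − 3 = 2

rB=2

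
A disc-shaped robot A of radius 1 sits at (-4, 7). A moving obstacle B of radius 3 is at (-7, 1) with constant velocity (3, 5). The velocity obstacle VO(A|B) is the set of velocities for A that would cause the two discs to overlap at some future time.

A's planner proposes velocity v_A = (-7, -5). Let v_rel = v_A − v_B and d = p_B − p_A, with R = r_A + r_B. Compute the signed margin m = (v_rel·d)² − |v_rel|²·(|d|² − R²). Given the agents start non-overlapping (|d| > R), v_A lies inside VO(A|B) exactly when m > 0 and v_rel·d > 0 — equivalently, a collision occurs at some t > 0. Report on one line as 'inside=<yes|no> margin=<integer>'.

d = (-3, -6),  |d|² = 45;  R = 1+3 = 4,  c = 45−4² = 29
v_rel = (-10, -10),  |v_rel|² = 200;  v_rel·d = (-10)·(-3) + (-10)·(-6) = 90
200·t² − 180·t + 29 = 0  ⇒  m = 90² − 200·29 = 2300
m = 2300 > 0,  v_rel·d = 90 > 0  ⇒  inside

inside=yes margin=2300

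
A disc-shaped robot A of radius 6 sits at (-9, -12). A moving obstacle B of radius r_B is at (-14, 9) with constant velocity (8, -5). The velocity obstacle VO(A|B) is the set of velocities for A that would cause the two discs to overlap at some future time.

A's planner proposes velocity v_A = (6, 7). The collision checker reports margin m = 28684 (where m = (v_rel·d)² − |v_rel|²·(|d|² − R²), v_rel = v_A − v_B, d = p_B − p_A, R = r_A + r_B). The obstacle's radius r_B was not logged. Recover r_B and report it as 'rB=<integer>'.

m = 28684
d = (-5, 21);  v_rel = (-2, 12),  |v_rel|² = 148
v_rel×d = (-2)·(21) − (12)·(-5) = 18
since m = R²·148 − 18²:  R² = (324 + 28684) / 148 = 196
R = √196 = 14  ⇒  r_B = 14 − 6 = 8

rB=8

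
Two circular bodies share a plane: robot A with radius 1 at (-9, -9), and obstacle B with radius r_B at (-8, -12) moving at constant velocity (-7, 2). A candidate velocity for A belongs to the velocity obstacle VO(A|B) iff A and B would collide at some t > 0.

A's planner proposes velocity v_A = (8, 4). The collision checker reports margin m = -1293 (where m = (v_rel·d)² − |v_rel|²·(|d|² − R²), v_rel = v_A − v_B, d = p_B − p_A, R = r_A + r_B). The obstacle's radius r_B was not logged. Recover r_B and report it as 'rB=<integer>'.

m = -1293
d = (1, -3);  v_rel = (15, 2),  |v_rel|² = 229
v_rel×d = (15)·(-3) − (2)·(1) = -47
since m = R²·229 − (-47)²:  R² = (2209 + -1293) / 229 = 4
R = √4 = 2  ⇒  r_B = 2 − 1 = 1

rB=1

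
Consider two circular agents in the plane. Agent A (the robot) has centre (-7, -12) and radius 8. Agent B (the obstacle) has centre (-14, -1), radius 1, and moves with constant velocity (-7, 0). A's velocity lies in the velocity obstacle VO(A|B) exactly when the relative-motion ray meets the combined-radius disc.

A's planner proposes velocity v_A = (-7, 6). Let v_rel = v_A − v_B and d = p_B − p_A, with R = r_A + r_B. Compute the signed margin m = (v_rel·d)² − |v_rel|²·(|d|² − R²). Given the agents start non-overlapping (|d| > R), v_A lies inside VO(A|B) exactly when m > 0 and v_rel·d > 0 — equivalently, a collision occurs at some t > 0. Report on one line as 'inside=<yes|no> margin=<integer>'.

d = (-7, 11),  |d|² = 170;  R = 8+1 = 9,  c = 170−9² = 89
v_rel = (0, 6),  |v_rel|² = 36;  v_rel·d = (0)·(-7) + (6)·(11) = 66
36·t² − 132·t + 89 = 0  ⇒  m = 66² − 36·89 = 1152
m = 1152 > 0,  v_rel·d = 66 > 0  ⇒  inside

inside=yes margin=1152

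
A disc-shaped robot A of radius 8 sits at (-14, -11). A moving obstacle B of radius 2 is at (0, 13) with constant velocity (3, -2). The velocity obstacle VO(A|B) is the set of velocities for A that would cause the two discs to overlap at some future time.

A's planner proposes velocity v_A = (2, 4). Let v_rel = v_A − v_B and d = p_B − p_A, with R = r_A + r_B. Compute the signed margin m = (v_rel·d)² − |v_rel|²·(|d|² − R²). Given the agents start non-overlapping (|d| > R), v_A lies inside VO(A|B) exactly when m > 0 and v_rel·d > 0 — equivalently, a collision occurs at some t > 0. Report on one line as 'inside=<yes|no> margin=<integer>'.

d = (14, 24),  |d|² = 772;  R = 8+2 = 10,  c = 772−10² = 672
v_rel = (-1, 6),  |v_rel|² = 37;  v_rel·d = (-1)·(14) + (6)·(24) = 130
37·t² − 260·t + 672 = 0  ⇒  m = 130² − 37·672 = -7964
m = -7964 < 0,  v_rel·d = 130 > 0  ⇒  outside

inside=no margin=-7964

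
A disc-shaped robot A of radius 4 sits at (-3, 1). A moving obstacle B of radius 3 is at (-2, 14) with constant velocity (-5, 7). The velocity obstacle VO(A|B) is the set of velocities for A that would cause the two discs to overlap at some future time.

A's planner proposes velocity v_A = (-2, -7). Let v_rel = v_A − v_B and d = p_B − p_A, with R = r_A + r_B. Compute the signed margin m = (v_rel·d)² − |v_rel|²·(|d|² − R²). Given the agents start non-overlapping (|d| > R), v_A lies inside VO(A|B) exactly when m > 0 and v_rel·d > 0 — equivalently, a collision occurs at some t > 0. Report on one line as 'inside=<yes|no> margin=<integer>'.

d = (1, 13),  |d|² = 170;  R = 4+3 = 7,  c = 170−7² = 121
v_rel = (3, -14),  |v_rel|² = 205;  v_rel·d = (3)·(1) + (-14)·(13) = -179
205·t² + 358·t + 121 = 0  ⇒  m = (-179)² − 205·121 = 7236
m = 7236 > 0,  v_rel·d = -179 < 0  ⇒  outside

inside=no margin=7236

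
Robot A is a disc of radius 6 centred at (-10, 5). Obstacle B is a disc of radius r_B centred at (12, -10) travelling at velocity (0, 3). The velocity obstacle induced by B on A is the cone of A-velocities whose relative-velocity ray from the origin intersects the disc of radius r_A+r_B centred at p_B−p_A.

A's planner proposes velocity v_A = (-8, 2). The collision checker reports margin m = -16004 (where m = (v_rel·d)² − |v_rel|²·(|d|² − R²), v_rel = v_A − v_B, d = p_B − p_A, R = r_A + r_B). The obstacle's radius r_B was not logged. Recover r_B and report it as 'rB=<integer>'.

m = -16004
d = (22, -15);  v_rel = (-8, -1),  |v_rel|² = 65
v_rel×d = (-8)·(-15) − (-1)·(22) = 142
since m = R²·65 − 142²:  R² = (20164 + -16004) / 65 = 64
R = √64 = 8  ⇒  r_B = 8 − 6 = 2

rB=2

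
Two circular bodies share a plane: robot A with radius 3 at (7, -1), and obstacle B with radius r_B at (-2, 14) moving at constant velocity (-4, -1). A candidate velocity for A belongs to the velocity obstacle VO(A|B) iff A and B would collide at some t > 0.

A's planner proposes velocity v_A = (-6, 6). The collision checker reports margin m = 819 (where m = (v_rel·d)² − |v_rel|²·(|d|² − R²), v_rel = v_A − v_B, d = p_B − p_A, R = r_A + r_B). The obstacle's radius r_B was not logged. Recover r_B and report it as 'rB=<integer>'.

m = 819
d = (-9, 15);  v_rel = (-2, 7),  |v_rel|² = 53
v_rel×d = (-2)·(15) − (7)·(-9) = 33
since m = R²·53 − 33²:  R² = (1089 + 819) / 53 = 36
R = √36 = 6  ⇒  r_B = 6 − 3 = 3

rB=3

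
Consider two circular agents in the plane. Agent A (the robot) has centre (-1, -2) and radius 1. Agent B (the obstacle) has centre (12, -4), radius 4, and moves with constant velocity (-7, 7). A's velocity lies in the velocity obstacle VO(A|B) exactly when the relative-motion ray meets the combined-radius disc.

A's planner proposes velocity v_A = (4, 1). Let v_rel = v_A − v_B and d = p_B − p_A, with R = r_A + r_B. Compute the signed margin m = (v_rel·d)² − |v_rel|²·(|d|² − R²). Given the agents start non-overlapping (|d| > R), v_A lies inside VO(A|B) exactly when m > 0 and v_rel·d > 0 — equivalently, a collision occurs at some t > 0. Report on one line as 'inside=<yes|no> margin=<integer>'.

d = (13, -2),  |d|² = 173;  R = 1+4 = 5,  c = 173−5² = 148
v_rel = (11, -6),  |v_rel|² = 157;  v_rel·d = (11)·(13) + (-6)·(-2) = 155
157·t² − 310·t + 148 = 0  ⇒  m = 155² − 157·148 = 789
m = 789 > 0,  v_rel·d = 155 > 0  ⇒  inside

inside=yes margin=789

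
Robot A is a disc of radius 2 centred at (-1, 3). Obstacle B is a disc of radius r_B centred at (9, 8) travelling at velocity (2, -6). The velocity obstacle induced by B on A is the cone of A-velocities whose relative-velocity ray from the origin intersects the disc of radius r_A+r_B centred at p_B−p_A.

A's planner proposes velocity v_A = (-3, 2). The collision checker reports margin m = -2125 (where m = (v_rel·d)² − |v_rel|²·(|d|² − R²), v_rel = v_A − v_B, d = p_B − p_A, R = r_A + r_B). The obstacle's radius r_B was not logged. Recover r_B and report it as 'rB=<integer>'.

m = -2125
d = (10, 5);  v_rel = (-5, 8),  |v_rel|² = 89
v_rel×d = (-5)·(5) − (8)·(10) = -105
since m = R²·89 − (-105)²:  R² = (11025 + -2125) / 89 = 100
R = √100 = 10  ⇒  r_B = 10 − 2 = 8

rB=8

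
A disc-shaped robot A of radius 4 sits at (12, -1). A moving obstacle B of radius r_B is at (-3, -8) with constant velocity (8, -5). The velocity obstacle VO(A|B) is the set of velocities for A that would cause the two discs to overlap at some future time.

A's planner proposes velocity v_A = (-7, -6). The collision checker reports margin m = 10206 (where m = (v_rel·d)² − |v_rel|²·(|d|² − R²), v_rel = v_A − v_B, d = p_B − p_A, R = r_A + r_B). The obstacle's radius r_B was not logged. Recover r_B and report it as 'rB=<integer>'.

m = 10206
d = (-15, -7);  v_rel = (-15, -1),  |v_rel|² = 226
v_rel×d = (-15)·(-7) − (-1)·(-15) = 90
since m = R²·226 − 90²:  R² = (8100 + 10206) / 226 = 81
R = √81 = 9  ⇒  r_B = 9 − 4 = 5

rB=5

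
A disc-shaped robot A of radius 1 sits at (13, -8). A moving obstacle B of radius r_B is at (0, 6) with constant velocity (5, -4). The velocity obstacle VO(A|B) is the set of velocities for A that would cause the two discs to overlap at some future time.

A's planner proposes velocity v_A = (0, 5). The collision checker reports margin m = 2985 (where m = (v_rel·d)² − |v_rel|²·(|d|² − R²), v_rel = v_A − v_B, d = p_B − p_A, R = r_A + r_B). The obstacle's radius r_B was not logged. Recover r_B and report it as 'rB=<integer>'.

m = 2985
d = (-13, 14);  v_rel = (-5, 9),  |v_rel|² = 106
v_rel×d = (-5)·(14) − (9)·(-13) = 47
since m = R²·106 − 47²:  R² = (2209 + 2985) / 106 = 49
R = √49 = 7  ⇒  r_B = 7 − 1 = 6

rB=6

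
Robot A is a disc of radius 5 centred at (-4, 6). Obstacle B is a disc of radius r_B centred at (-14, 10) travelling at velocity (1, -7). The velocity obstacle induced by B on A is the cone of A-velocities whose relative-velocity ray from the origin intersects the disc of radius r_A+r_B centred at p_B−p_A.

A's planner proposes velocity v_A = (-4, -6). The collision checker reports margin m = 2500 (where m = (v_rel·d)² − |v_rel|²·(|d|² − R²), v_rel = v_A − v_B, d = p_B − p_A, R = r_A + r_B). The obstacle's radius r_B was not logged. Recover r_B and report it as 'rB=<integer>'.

m = 2500
d = (-10, 4);  v_rel = (-5, 1),  |v_rel|² = 26
v_rel×d = (-5)·(4) − (1)·(-10) = -10
since m = R²·26 − (-10)²:  R² = (100 + 2500) / 26 = 100
R = √100 = 10  ⇒  r_B = 10 − 5 = 5

rB=5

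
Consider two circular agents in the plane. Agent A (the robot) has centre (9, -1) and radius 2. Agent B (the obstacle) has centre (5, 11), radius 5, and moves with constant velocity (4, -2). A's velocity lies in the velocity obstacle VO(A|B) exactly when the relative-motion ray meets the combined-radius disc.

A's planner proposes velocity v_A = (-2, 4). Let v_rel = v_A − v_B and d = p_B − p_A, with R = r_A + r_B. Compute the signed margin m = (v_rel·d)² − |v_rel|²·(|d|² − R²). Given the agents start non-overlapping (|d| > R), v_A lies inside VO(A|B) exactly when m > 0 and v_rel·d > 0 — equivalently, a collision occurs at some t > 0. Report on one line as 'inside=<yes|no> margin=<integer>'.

d = (-4, 12),  |d|² = 160;  R = 2+5 = 7,  c = 160−7² = 111
v_rel = (-6, 6),  |v_rel|² = 72;  v_rel·d = (-6)·(-4) + (6)·(12) = 96
72·t² − 192·t + 111 = 0  ⇒  m = 96² − 72·111 = 1224
m = 1224 > 0,  v_rel·d = 96 > 0  ⇒  inside

inside=yes margin=1224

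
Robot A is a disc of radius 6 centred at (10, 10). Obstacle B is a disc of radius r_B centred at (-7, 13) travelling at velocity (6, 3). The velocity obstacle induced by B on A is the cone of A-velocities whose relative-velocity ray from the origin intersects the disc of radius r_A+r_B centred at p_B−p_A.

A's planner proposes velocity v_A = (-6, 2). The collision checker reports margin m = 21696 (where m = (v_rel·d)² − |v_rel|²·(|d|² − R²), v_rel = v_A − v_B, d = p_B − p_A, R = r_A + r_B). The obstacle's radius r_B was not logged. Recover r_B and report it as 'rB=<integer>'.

m = 21696
d = (-17, 3);  v_rel = (-12, -1),  |v_rel|² = 145
v_rel×d = (-12)·(3) − (-1)·(-17) = -53
since m = R²·145 − (-53)²:  R² = (2809 + 21696) / 145 = 169
R = √169 = 13  ⇒  r_B = 13 − 6 = 7

rB=7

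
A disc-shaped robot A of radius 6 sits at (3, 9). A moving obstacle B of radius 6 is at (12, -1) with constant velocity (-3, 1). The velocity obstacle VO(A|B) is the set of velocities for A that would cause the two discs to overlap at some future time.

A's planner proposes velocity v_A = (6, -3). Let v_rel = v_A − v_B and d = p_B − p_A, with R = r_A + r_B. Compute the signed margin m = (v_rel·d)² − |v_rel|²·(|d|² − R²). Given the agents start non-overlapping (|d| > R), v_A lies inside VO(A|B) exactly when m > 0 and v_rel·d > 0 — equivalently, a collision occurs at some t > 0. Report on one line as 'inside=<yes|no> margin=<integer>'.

d = (9, -10),  |d|² = 181;  R = 6+6 = 12,  c = 181−12² = 37
v_rel = (9, -4),  |v_rel|² = 97;  v_rel·d = (9)·(9) + (-4)·(-10) = 121
97·t² − 242·t + 37 = 0  ⇒  m = 121² − 97·37 = 11052
m = 11052 > 0,  v_rel·d = 121 > 0  ⇒  inside

inside=yes margin=11052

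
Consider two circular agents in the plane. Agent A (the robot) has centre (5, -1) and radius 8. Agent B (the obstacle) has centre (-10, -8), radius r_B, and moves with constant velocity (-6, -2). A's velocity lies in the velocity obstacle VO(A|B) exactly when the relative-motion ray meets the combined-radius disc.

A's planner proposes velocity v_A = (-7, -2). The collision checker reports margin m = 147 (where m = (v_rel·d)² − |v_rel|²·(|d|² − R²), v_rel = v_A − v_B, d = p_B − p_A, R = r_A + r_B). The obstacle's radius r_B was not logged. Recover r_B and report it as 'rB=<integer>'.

m = 147
d = (-15, -7);  v_rel = (-1, 0),  |v_rel|² = 1
v_rel×d = (-1)·(-7) − (0)·(-15) = 7
since m = R²·1 − 7²:  R² = (49 + 147) / 1 = 196
R = √196 = 14  ⇒  r_B = 14 − 8 = 6

rB=6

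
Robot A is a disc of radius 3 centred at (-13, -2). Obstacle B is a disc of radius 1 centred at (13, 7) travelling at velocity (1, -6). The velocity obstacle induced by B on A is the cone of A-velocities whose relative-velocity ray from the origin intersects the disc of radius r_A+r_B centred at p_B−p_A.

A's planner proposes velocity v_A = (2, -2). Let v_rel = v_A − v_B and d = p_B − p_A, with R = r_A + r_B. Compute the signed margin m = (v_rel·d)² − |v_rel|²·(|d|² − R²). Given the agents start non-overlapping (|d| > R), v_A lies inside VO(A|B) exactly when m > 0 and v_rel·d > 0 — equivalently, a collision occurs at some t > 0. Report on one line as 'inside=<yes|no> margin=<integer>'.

d = (26, 9),  |d|² = 757;  R = 3+1 = 4,  c = 757−4² = 741
v_rel = (1, 4),  |v_rel|² = 17;  v_rel·d = (1)·(26) + (4)·(9) = 62
17·t² − 124·t + 741 = 0  ⇒  m = 62² − 17·741 = -8753
m = -8753 < 0,  v_rel·d = 62 > 0  ⇒  outside

inside=no margin=-8753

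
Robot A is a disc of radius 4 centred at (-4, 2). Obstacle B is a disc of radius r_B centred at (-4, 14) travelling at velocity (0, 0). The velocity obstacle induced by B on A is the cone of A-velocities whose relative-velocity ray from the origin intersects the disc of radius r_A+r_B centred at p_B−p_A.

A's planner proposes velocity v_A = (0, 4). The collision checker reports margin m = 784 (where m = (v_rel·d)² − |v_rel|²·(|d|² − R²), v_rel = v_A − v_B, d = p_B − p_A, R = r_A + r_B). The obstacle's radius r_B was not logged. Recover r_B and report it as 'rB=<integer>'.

m = 784
d = (0, 12);  v_rel = (0, 4),  |v_rel|² = 16
v_rel×d = (0)·(12) − (4)·(0) = 0
since m = R²·16 − 0²:  R² = (0 + 784) / 16 = 49
R = √49 = 7  ⇒  r_B = 7 − 4 = 3

rB=3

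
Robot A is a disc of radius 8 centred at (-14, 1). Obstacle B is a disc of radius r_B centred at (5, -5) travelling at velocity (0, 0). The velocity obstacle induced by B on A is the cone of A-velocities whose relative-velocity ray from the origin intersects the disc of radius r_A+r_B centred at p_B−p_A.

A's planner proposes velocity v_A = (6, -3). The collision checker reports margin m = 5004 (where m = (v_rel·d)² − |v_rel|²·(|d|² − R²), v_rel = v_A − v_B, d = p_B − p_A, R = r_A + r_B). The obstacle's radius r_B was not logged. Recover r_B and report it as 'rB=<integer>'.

m = 5004
d = (19, -6);  v_rel = (6, -3),  |v_rel|² = 45
v_rel×d = (6)·(-6) − (-3)·(19) = 21
since m = R²·45 − 21²:  R² = (441 + 5004) / 45 = 121
R = √121 = 11  ⇒  r_B = 11 − 8 = 3

rB=3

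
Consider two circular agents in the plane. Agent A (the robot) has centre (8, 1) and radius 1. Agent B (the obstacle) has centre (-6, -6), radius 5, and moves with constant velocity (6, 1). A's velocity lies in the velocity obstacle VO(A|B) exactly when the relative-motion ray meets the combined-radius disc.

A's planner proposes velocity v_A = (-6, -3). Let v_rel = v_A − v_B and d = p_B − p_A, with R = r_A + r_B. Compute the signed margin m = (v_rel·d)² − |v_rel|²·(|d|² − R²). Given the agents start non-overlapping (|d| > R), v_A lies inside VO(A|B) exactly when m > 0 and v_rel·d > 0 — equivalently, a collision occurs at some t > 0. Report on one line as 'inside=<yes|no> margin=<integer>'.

d = (-14, -7),  |d|² = 245;  R = 1+5 = 6,  c = 245−6² = 209
v_rel = (-12, -4),  |v_rel|² = 160;  v_rel·d = (-12)·(-14) + (-4)·(-7) = 196
160·t² − 392·t + 209 = 0  ⇒  m = 196² − 160·209 = 4976
m = 4976 > 0,  v_rel·d = 196 > 0  ⇒  inside

inside=yes margin=4976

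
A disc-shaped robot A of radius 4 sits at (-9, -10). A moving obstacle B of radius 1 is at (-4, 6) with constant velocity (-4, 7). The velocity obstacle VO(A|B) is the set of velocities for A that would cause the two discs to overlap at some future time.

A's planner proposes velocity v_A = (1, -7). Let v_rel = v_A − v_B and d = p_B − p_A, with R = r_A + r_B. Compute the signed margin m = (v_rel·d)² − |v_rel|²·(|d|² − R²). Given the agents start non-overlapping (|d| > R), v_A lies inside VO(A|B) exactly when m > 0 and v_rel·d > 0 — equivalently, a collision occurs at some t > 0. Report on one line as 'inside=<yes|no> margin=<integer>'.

d = (5, 16),  |d|² = 281;  R = 4+1 = 5,  c = 281−5² = 256
v_rel = (5, -14),  |v_rel|² = 221;  v_rel·d = (5)·(5) + (-14)·(16) = -199
221·t² + 398·t + 256 = 0  ⇒  m = (-199)² − 221·256 = -16975
m = -16975 < 0,  v_rel·d = -199 < 0  ⇒  outside

inside=no margin=-16975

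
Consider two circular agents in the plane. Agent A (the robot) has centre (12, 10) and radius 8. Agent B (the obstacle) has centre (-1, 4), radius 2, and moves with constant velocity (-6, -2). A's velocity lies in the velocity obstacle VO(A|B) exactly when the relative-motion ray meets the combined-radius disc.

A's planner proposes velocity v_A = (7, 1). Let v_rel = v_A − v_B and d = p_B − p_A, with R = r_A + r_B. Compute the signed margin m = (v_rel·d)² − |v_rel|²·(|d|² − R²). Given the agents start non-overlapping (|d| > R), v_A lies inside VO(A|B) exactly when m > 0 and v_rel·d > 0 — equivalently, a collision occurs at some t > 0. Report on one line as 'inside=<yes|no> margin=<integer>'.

d = (-13, -6),  |d|² = 205;  R = 8+2 = 10,  c = 205−10² = 105
v_rel = (13, 3),  |v_rel|² = 178;  v_rel·d = (13)·(-13) + (3)·(-6) = -187
178·t² + 374·t + 105 = 0  ⇒  m = (-187)² − 178·105 = 16279
m = 16279 > 0,  v_rel·d = -187 < 0  ⇒  outside

inside=no margin=16279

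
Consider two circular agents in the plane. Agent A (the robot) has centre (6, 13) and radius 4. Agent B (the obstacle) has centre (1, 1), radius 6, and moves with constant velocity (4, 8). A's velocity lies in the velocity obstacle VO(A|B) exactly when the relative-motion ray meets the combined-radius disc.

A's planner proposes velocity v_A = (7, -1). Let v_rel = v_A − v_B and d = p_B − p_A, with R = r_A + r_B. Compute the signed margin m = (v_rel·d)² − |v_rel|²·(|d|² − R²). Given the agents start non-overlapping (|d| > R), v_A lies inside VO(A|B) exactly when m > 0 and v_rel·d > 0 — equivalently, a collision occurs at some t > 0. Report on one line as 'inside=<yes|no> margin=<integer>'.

d = (-5, -12),  |d|² = 169;  R = 4+6 = 10,  c = 169−10² = 69
v_rel = (3, -9),  |v_rel|² = 90;  v_rel·d = (3)·(-5) + (-9)·(-12) = 93
90·t² − 186·t + 69 = 0  ⇒  m = 93² − 90·69 = 2439
m = 2439 > 0,  v_rel·d = 93 > 0  ⇒  inside

inside=yes margin=2439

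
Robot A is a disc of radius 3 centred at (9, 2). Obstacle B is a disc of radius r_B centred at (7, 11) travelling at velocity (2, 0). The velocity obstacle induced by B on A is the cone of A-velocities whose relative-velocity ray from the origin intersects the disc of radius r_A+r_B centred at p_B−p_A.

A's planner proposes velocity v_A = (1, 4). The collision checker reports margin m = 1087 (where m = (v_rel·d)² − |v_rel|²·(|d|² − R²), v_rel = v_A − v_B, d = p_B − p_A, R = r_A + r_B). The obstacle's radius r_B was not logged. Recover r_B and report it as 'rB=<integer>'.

m = 1087
d = (-2, 9);  v_rel = (-1, 4),  |v_rel|² = 17
v_rel×d = (-1)·(9) − (4)·(-2) = -1
since m = R²·17 − (-1)²:  R² = (1 + 1087) / 17 = 64
R = √64 = 8  ⇒  r_B = 8 − 3 = 5

rB=5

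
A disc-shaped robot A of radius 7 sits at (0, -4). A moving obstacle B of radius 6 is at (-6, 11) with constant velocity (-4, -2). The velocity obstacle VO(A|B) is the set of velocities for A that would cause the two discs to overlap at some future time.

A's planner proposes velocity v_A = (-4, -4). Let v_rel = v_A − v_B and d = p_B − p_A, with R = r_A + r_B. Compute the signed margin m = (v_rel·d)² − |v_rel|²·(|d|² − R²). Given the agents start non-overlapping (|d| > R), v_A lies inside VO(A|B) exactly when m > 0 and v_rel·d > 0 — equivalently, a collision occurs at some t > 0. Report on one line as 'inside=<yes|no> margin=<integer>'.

d = (-6, 15),  |d|² = 261;  R = 7+6 = 13,  c = 261−13² = 92
v_rel = (0, -2),  |v_rel|² = 4;  v_rel·d = (0)·(-6) + (-2)·(15) = -30
4·t² + 60·t + 92 = 0  ⇒  m = (-30)² − 4·92 = 532
m = 532 > 0,  v_rel·d = -30 < 0  ⇒  outside

inside=no margin=532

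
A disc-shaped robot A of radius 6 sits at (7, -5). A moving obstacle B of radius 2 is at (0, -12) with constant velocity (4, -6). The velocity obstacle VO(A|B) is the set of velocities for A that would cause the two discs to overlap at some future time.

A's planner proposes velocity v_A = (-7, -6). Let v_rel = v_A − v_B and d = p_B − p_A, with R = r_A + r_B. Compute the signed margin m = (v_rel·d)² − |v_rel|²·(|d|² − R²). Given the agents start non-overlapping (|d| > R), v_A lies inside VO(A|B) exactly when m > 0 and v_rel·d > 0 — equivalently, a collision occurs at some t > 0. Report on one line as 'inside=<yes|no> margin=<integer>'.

d = (-7, -7),  |d|² = 98;  R = 6+2 = 8,  c = 98−8² = 34
v_rel = (-11, 0),  |v_rel|² = 121;  v_rel·d = (-11)·(-7) + (0)·(-7) = 77
121·t² − 154·t + 34 = 0  ⇒  m = 77² − 121·34 = 1815
m = 1815 > 0,  v_rel·d = 77 > 0  ⇒  inside

inside=yes margin=1815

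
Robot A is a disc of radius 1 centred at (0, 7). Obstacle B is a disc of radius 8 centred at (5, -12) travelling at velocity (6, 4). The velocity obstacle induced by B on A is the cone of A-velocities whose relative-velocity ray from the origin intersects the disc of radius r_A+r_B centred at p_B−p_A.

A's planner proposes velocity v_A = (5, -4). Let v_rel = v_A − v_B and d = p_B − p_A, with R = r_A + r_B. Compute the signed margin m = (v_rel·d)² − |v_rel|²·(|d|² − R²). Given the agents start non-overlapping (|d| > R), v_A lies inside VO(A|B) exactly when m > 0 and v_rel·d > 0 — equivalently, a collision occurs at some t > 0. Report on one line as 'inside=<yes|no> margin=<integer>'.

d = (5, -19),  |d|² = 386;  R = 1+8 = 9,  c = 386−9² = 305
v_rel = (-1, -8),  |v_rel|² = 65;  v_rel·d = (-1)·(5) + (-8)·(-19) = 147
65·t² − 294·t + 305 = 0  ⇒  m = 147² − 65·305 = 1784
m = 1784 > 0,  v_rel·d = 147 > 0  ⇒  inside

inside=yes margin=1784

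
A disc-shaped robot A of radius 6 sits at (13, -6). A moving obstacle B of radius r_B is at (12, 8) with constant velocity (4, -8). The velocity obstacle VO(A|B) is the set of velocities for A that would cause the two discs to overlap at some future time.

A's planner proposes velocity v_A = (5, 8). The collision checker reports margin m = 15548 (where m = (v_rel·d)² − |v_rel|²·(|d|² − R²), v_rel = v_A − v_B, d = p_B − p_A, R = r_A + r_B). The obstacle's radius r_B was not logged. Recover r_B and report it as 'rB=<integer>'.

m = 15548
d = (-1, 14);  v_rel = (1, 16),  |v_rel|² = 257
v_rel×d = (1)·(14) − (16)·(-1) = 30
since m = R²·257 − 30²:  R² = (900 + 15548) / 257 = 64
R = √64 = 8  ⇒  r_B = 8 − 6 = 2

rB=2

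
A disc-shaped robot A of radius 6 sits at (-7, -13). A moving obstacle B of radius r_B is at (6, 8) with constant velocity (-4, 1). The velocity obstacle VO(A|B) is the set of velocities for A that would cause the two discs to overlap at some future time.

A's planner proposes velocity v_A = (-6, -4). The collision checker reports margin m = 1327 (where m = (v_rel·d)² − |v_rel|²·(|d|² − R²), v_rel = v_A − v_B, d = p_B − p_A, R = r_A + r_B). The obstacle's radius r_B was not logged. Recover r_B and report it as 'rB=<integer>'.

m = 1327
d = (13, 21);  v_rel = (-2, -5),  |v_rel|² = 29
v_rel×d = (-2)·(21) − (-5)·(13) = 23
since m = R²·29 − 23²:  R² = (529 + 1327) / 29 = 64
R = √64 = 8  ⇒  r_B = 8 − 6 = 2

rB=2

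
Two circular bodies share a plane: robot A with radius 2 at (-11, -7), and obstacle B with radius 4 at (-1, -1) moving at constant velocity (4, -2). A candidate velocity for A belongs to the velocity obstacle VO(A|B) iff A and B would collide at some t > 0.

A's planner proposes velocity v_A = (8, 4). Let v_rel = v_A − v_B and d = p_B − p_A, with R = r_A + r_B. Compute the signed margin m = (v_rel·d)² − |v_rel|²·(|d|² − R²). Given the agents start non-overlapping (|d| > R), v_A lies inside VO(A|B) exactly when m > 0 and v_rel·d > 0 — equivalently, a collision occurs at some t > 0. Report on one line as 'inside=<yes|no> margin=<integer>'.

d = (10, 6),  |d|² = 136;  R = 2+4 = 6,  c = 136−6² = 100
v_rel = (4, 6),  |v_rel|² = 52;  v_rel·d = (4)·(10) + (6)·(6) = 76
52·t² − 152·t + 100 = 0  ⇒  m = 76² − 52·100 = 576
m = 576 > 0,  v_rel·d = 76 > 0  ⇒  inside

inside=yes margin=576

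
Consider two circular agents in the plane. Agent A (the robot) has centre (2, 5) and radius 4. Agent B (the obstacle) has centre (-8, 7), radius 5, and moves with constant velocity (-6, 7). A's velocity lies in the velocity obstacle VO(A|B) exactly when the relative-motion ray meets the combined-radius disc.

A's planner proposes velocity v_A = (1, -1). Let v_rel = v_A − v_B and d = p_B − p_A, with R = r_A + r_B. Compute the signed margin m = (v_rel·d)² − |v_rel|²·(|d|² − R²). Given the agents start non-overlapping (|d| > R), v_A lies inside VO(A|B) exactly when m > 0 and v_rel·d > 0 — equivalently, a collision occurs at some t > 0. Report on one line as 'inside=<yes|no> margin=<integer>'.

d = (-10, 2),  |d|² = 104;  R = 4+5 = 9,  c = 104−9² = 23
v_rel = (7, -8),  |v_rel|² = 113;  v_rel·d = (7)·(-10) + (-8)·(2) = -86
113·t² + 172·t + 23 = 0  ⇒  m = (-86)² − 113·23 = 4797
m = 4797 > 0,  v_rel·d = -86 < 0  ⇒  outside

inside=no margin=4797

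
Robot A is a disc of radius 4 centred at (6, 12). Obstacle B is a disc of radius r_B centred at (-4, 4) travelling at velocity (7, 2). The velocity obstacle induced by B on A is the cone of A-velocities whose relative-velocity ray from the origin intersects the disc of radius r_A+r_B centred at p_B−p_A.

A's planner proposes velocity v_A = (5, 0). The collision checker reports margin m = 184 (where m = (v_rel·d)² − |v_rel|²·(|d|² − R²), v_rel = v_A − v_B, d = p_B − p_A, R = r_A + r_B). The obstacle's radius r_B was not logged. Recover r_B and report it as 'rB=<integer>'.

m = 184
d = (-10, -8);  v_rel = (-2, -2),  |v_rel|² = 8
v_rel×d = (-2)·(-8) − (-2)·(-10) = -4
since m = R²·8 − (-4)²:  R² = (16 + 184) / 8 = 25
R = √25 = 5  ⇒  r_B = 5 − 4 = 1

rB=1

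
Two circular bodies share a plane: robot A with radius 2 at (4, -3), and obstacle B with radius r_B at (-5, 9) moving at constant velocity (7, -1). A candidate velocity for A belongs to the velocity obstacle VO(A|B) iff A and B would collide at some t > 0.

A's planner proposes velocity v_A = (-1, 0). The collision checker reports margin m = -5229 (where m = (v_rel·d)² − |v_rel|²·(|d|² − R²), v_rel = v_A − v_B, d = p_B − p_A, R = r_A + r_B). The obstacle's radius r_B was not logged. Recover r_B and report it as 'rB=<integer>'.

m = -5229
d = (-9, 12);  v_rel = (-8, 1),  |v_rel|² = 65
v_rel×d = (-8)·(12) − (1)·(-9) = -87
since m = R²·65 − (-87)²:  R² = (7569 + -5229) / 65 = 36
R = √36 = 6  ⇒  r_B = 6 − 2 = 4

rB=4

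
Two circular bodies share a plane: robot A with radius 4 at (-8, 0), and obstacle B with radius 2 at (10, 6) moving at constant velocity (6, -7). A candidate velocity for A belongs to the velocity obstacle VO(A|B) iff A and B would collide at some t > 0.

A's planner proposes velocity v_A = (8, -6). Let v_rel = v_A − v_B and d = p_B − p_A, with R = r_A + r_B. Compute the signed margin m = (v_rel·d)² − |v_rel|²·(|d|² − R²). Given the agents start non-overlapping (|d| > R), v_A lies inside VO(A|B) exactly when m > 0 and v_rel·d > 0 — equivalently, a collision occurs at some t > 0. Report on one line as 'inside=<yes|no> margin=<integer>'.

d = (18, 6),  |d|² = 360;  R = 4+2 = 6,  c = 360−6² = 324
v_rel = (2, 1),  |v_rel|² = 5;  v_rel·d = (2)·(18) + (1)·(6) = 42
5·t² − 84·t + 324 = 0  ⇒  m = 42² − 5·324 = 144
m = 144 > 0,  v_rel·d = 42 > 0  ⇒  inside

inside=yes margin=144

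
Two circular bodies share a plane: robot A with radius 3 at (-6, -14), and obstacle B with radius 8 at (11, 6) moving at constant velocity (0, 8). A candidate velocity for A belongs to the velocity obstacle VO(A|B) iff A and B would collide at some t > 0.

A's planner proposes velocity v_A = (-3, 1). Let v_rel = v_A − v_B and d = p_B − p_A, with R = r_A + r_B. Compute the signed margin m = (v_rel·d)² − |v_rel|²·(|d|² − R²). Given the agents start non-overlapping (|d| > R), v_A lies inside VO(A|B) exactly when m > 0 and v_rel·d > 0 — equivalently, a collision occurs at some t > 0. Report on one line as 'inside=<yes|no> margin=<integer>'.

d = (17, 20),  |d|² = 689;  R = 3+8 = 11,  c = 689−11² = 568
v_rel = (-3, -7),  |v_rel|² = 58;  v_rel·d = (-3)·(17) + (-7)·(20) = -191
58·t² + 382·t + 568 = 0  ⇒  m = (-191)² − 58·568 = 3537
m = 3537 > 0,  v_rel·d = -191 < 0  ⇒  outside

inside=no margin=3537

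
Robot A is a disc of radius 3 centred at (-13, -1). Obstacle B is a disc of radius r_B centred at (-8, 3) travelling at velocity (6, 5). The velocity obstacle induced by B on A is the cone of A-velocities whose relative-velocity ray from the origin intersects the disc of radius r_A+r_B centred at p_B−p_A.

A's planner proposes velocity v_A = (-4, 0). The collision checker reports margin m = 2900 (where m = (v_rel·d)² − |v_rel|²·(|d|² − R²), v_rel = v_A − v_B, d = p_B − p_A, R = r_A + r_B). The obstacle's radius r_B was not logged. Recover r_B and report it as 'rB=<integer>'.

m = 2900
d = (5, 4);  v_rel = (-10, -5),  |v_rel|² = 125
v_rel×d = (-10)·(4) − (-5)·(5) = -15
since m = R²·125 − (-15)²:  R² = (225 + 2900) / 125 = 25
R = √25 = 5  ⇒  r_B = 5 − 3 = 2

rB=2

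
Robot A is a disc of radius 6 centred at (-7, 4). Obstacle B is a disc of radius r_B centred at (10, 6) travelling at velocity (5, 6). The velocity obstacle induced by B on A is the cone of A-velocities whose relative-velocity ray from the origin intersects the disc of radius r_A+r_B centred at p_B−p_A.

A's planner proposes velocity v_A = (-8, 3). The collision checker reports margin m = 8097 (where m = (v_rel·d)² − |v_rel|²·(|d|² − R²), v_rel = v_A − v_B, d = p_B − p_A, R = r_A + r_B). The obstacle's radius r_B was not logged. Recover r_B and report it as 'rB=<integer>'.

m = 8097
d = (17, 2);  v_rel = (-13, -3),  |v_rel|² = 178
v_rel×d = (-13)·(2) − (-3)·(17) = 25
since m = R²·178 − 25²:  R² = (625 + 8097) / 178 = 49
R = √49 = 7  ⇒  r_B = 7 − 6 = 1

rB=1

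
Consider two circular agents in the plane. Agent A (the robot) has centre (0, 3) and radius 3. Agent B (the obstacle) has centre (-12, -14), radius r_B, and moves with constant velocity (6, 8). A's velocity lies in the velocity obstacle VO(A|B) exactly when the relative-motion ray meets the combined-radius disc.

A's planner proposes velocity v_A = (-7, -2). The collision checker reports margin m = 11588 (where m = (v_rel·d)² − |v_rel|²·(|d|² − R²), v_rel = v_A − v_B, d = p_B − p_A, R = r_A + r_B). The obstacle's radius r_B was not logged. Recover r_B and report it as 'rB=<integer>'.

m = 11588
d = (-12, -17);  v_rel = (-13, -10),  |v_rel|² = 269
v_rel×d = (-13)·(-17) − (-10)·(-12) = 101
since m = R²·269 − 101²:  R² = (10201 + 11588) / 269 = 81
R = √81 = 9  ⇒  r_B = 9 − 3 = 6

rB=6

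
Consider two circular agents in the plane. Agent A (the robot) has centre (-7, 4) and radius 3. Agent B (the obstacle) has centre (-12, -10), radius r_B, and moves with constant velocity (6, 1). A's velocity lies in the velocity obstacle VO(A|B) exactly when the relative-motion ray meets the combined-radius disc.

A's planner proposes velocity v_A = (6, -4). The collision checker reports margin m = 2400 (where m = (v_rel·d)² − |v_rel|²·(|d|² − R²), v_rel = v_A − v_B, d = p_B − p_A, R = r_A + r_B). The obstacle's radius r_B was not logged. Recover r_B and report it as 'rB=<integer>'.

m = 2400
d = (-5, -14);  v_rel = (0, -5),  |v_rel|² = 25
v_rel×d = (0)·(-14) − (-5)·(-5) = -25
since m = R²·25 − (-25)²:  R² = (625 + 2400) / 25 = 121
R = √121 = 11  ⇒  r_B = 11 − 3 = 8

rB=8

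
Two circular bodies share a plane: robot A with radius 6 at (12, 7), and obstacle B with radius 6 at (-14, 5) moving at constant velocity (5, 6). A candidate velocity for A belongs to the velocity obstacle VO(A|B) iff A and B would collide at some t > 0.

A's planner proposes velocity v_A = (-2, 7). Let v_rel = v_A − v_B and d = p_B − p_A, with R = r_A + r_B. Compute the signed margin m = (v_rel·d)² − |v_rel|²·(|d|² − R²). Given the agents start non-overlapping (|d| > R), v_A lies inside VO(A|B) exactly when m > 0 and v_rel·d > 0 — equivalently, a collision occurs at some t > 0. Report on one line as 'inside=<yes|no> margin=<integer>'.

d = (-26, -2),  |d|² = 680;  R = 6+6 = 12,  c = 680−12² = 536
v_rel = (-7, 1),  |v_rel|² = 50;  v_rel·d = (-7)·(-26) + (1)·(-2) = 180
50·t² − 360·t + 536 = 0  ⇒  m = 180² − 50·536 = 5600
m = 5600 > 0,  v_rel·d = 180 > 0  ⇒  inside

inside=yes margin=5600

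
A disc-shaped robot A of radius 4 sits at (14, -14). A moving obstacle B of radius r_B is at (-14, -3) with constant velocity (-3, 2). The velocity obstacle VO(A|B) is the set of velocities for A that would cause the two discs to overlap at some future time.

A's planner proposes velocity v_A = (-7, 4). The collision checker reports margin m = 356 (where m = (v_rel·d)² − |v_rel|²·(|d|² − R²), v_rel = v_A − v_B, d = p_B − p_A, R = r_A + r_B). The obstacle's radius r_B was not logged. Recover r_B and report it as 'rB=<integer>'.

m = 356
d = (-28, 11);  v_rel = (-4, 2),  |v_rel|² = 20
v_rel×d = (-4)·(11) − (2)·(-28) = 12
since m = R²·20 − 12²:  R² = (144 + 356) / 20 = 25
R = √25 = 5  ⇒  r_B = 5 − 4 = 1

rB=1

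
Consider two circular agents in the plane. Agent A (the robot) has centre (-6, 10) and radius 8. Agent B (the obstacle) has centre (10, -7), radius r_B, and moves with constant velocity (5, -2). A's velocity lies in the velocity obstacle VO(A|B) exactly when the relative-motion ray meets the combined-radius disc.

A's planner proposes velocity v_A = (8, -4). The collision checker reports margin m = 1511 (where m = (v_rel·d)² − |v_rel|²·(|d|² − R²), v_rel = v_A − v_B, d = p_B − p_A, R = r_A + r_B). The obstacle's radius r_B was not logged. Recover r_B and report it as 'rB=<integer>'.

m = 1511
d = (16, -17);  v_rel = (3, -2),  |v_rel|² = 13
v_rel×d = (3)·(-17) − (-2)·(16) = -19
since m = R²·13 − (-19)²:  R² = (361 + 1511) / 13 = 144
R = √144 = 12  ⇒  r_B = 12 − 8 = 4

rB=4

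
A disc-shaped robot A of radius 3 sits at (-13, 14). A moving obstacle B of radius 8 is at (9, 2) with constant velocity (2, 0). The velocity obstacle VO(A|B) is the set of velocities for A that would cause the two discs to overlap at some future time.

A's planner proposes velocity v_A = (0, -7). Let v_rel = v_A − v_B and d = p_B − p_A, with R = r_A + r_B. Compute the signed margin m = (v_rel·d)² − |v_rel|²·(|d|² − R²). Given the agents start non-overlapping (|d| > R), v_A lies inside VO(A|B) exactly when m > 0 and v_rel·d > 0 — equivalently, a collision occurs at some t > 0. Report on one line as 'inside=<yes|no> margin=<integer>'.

d = (22, -12),  |d|² = 628;  R = 3+8 = 11,  c = 628−11² = 507
v_rel = (-2, -7),  |v_rel|² = 53;  v_rel·d = (-2)·(22) + (-7)·(-12) = 40
53·t² − 80·t + 507 = 0  ⇒  m = 40² − 53·507 = -25271
m = -25271 < 0,  v_rel·d = 40 > 0  ⇒  outside

inside=no margin=-25271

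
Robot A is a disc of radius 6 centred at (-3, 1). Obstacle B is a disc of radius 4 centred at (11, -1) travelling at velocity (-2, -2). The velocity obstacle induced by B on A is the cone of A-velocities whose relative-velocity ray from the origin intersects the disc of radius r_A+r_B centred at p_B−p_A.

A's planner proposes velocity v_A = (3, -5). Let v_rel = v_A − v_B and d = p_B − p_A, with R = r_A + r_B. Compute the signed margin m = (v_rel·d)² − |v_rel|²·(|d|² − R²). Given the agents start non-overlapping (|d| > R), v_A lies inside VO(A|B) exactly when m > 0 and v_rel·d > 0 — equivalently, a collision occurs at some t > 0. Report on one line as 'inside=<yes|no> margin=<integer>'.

d = (14, -2),  |d|² = 200;  R = 6+4 = 10,  c = 200−10² = 100
v_rel = (5, -3),  |v_rel|² = 34;  v_rel·d = (5)·(14) + (-3)·(-2) = 76
34·t² − 152·t + 100 = 0  ⇒  m = 76² − 34·100 = 2376
m = 2376 > 0,  v_rel·d = 76 > 0  ⇒  inside

inside=yes margin=2376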